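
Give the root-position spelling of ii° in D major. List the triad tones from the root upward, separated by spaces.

E G Bb

The root, E, is scale degree 2 — the same note in D major and D minor; only the chord quality changes. Building the diminished chord from the parallel minor on E: E–G–Bb.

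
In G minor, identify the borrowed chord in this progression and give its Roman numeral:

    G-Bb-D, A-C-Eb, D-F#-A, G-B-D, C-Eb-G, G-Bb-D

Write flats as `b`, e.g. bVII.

G minor has the diatonic set Gm, Adim, Bb, Cm, D, Eb, F (with V from harmonic minor). Of the given chords, G–Bb–D = Gm, A–C–Eb = Adim, D–F#–A = D and C–Eb–G = Cm are diatonic. But G–B–D is foreign: the diatonic i on degree 1 is Gm, whereas G comes from G major. It is labeled I.

I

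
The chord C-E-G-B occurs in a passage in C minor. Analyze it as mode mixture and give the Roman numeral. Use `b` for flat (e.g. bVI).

Imaj7

C is scale degree 1 in C minor. C–E–G–B is a major-seventh chord — the form found in C major, not the diatonic i (Cm). Borrowed into C minor it is written Imaj7.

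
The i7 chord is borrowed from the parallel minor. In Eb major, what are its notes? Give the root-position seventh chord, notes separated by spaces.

The root, Eb, is scale degree 1 — the same note in Eb major and Eb minor; only the chord quality changes. Building the minor-seventh chord from the parallel minor on Eb: Eb–Gb–Bb–Db.

Eb Gb Bb Db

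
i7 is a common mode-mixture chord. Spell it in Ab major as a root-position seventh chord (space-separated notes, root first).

The root, Ab, is scale degree 1 — the same note in Ab major and Ab minor; only the chord quality changes. Stacking thirds in Ab minor on Ab gives Ab–Cb–Eb–Gb.

Ab Cb Eb Gb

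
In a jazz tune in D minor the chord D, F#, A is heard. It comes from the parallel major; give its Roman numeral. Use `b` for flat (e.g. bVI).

I

The root D is the diatonic 1st degree of D minor; the borrowing shows in the chord quality. The diatonic chord on degree 1 would be Dm (i), but D–F#–A is the major chord from D major. As a borrowed chord it is labeled I.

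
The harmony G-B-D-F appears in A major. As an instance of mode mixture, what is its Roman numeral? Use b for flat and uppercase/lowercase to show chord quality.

G is the lowered form of scale degree 7 in A major (the diatonic degree 7 is G#). Diatonically A major has G#dim (vii°) on that degree; G–B–D–F is instead the dominant-seventh chord native to A minor, so it takes the label bVII7.

bVII7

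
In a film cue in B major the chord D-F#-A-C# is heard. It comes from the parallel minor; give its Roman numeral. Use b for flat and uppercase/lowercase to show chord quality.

bIIImaj7

D is the lowered form of scale degree 3 in B major (the diatonic degree 3 is D#). Diatonically B major has D#m (iii) on that degree; D–F#–A–C# is instead the major-seventh chord native to B minor, so it takes the label bIIImaj7.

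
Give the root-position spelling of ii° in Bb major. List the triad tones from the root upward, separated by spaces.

C Eb Gb

The root, C, is scale degree 2 — the same note in Bb major and Bb minor; only the chord quality changes. In Bb minor the chord on C is C–Eb–Gb.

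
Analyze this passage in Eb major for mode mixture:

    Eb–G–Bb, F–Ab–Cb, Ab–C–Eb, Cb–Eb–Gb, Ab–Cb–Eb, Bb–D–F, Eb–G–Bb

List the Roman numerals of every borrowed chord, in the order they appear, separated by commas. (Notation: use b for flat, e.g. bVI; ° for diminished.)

Eb major has the diatonic set Eb, Fm, Gm, Ab, Bb, Cm, Ddim. Eb–G–Bb = Eb, Ab–C–Eb = Ab and Bb–D–F = Bb all belong to that set. F–Ab–Cb doesn't fit — on degree 2 Eb major would have Fm (ii). Fdim is the degree-2 chord of Eb minor, so it is the borrowed ii°. Cb–Eb–Gb doesn't fit — on degree 6 Eb major would have Cm (vi). Cb is the degree-6 chord of Eb minor, so it is the borrowed bVI. Ab–Cb–Eb is not: scale degree 4 in Eb major carries Ab (IV). In Eb minor the chord on that degree is Abm, so here it functions as iv, borrowed from the parallel minor.

ii°, bVI, iv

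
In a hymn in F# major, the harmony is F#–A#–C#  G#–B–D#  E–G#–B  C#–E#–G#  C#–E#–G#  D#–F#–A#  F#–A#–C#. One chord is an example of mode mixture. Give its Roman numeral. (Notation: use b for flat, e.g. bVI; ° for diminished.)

bVII

The diatonic triads in F# major are F#, G#m, A#m, B, C#, D#m, E#dim. Of the given chords, F#–A#–C# = F#, G#–B–D# = G#m, C#–E#–G# = C# and D#–F#–A# = D#m are diatonic. But E–G#–B is foreign: the diatonic vii° on degree 7 is E#dim, whereas E comes from F# minor. It is labeled bVII.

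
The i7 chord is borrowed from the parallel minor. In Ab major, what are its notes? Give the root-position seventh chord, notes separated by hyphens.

The root, Ab, is scale degree 1 — the same note in Ab major and Ab minor; only the chord quality changes. Building the minor-seventh chord from the parallel minor on Ab: Ab–Cb–Eb–Gb.

Ab-Cb-Eb-Gb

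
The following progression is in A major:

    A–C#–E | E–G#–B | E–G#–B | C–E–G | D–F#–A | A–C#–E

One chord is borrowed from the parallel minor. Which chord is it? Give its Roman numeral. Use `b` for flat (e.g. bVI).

bIII

A major has the diatonic set A, Bm, C#m, D, E, F#m, G#dim. Of the given chords, A–C#–E = A, E–G#–B = E and D–F#–A = D are diatonic. But C–E–G is foreign: the diatonic iii on degree 3 is C#m, whereas C comes from A minor. It is labeled bIII.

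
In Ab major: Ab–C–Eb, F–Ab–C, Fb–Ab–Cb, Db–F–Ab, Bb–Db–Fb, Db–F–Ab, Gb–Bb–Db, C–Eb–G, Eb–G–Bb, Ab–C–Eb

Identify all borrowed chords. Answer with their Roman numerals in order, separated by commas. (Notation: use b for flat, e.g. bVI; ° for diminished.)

In Ab major the diatonic chords are Ab, Bbm, Cm, Db, Eb, Fm, Gdim. Ab–C–Eb = Ab, F–Ab–C = Fm, Db–F–Ab = Db, C–Eb–G = Cm and Eb–G–Bb = Eb all belong to that set. Fb–Ab–Cb is not: scale degree 6 in Ab major carries Fm (vi). In Ab minor the chord on that degree is Fb, so here it functions as bVI, borrowed from the parallel minor. Bb–Db–Fb doesn't fit — on degree 2 Ab major would have Bbm (ii). Bbdim is the degree-2 chord of Ab minor, so it is the borrowed ii°. Gb–Bb–Db doesn't fit — on degree 7 Ab major would have Gdim (vii°). Gb is the degree-7 chord of Ab minor, so it is the borrowed bVII.

bVI, ii°, bVII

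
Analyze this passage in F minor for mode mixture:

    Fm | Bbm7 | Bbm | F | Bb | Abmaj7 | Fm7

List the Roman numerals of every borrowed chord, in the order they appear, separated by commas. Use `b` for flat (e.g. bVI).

I, IV

In F minor (with V from harmonic minor) the diatonic chords are Fm, Gdim, Ab, Bbm, C, Db, Eb. Fm, Bbm7, Bbm, Abmaj7 and Fm7 are all diatonic. F (F–A–C) is not: scale degree 1 in F minor carries Fm (i). In F major the chord on that degree is F, so here it functions as I, borrowed from the parallel major. Bb (Bb–D–F) doesn't fit — on degree 4 F minor would have Bbm (iv). Bb is the degree-4 chord of F major, so it is the borrowed IV.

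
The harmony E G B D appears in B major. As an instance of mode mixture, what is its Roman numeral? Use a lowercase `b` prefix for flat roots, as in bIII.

The root E is the diatonic 4th degree of B major; the borrowing shows in the chord quality. Diatonically B major has E (IV) on that degree; E–G–B–D is instead the minor-seventh chord native to B minor, so it takes the label iv7.

iv7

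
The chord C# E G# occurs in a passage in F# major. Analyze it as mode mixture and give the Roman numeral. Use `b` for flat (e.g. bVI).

v

C# is scale degree 5 in F# major. The diatonic chord on degree 5 would be C# (V), but C#–E–G# is the minor chord from F# minor. As a borrowed chord it is labeled v.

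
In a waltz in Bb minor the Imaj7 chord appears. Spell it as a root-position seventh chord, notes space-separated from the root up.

Bb D F A

Imaj7 is built on scale degree 1, which is Bb in both Bb minor and its parallel. Building the major-seventh chord from the parallel major on Bb: Bb–D–F–A.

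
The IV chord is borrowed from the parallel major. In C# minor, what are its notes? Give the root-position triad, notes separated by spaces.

F# A# C#

The root, F#, is scale degree 4 — the same note in C# minor and C# major; only the chord quality changes. In C# major the chord on F# is F#–A#–C#.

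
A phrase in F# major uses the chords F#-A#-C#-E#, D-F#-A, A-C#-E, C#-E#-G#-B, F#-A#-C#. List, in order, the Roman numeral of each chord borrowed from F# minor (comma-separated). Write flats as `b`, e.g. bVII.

The diatonic triads in F# major are F#, G#m, A#m, B, C#, D#m, E#dim. F#–A#–C#–E# = F#maj7, C#–E#–G#–B = C#7 and F#–A#–C# = F# are all diatonic. D–F#–A is not: scale degree 6 in F# major carries D#m (vi). In F# minor the chord on that degree is D, so here it functions as bVI, borrowed from the parallel minor. A–C#–E is not: scale degree 3 in F# major carries A#m (iii). In F# minor the chord on that degree is A, so here it functions as bIII, borrowed from the parallel minor.

bVI, bIII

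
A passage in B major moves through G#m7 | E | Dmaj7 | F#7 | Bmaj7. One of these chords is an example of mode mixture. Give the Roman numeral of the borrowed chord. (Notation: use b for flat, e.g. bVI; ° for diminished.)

In B major the diatonic chords are B, C#m, D#m, E, F#, G#m, A#dim. Of the given chords, G#m7, E, F#7 and Bmaj7 are diatonic. Dmaj7 (D–F#–A–C#) doesn't fit — on degree 3 B major would have D#m (iii). Dmaj7 is the degree-3 chord of B minor, so it is the borrowed bIIImaj7.

bIIImaj7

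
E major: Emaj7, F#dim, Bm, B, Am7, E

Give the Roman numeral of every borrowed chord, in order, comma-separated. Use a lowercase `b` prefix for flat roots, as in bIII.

ii°, v, iv7

In E major the diatonic chords are E, F#m, G#m, A, B, C#m, D#dim. Of the given chords, Emaj7, B and E are diatonic. F#dim (F#–A–C) is not: scale degree 2 in E major carries F#m (ii). In E minor the chord on that degree is F#dim, so here it functions as ii°, borrowed from the parallel minor. Bm (B–D–F#) is not: scale degree 5 in E major carries B (V). In E minor the chord on that degree is Bm, so here it functions as v, borrowed from the parallel minor. Am7 (A–C–E–G) is not: scale degree 4 in E major carries A (IV). In E minor the chord on that degree is Am7, so here it functions as iv7, borrowed from the parallel minor.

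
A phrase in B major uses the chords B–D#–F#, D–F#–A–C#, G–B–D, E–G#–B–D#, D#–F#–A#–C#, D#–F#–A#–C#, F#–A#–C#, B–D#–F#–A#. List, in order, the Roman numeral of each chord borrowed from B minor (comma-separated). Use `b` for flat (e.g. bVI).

bIIImaj7, bVI

In B major the diatonic chords are B, C#m, D#m, E, F#, G#m, A#dim. Of the given chords, B–D#–F# = B, E–G#–B–D# = Emaj7, D#–F#–A#–C# = D#m7, F#–A#–C# = F# and B–D#–F#–A# = Bmaj7 are diatonic. D–F#–A–C# doesn't fit — on degree 3 B major would have D#m (iii). Dmaj7 is the degree-3 chord of B minor, so it is the borrowed bIIImaj7. G–B–D is not: scale degree 6 in B major carries G#m (vi). In B minor the chord on that degree is G, so here it functions as bVI, borrowed from the parallel minor.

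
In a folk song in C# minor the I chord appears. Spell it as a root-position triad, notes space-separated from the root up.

The root, C#, is scale degree 1 — the same note in C# minor and C# major; only the chord quality changes. Stacking thirds in C# major on C# gives C#–E#–G#.

C# E# G#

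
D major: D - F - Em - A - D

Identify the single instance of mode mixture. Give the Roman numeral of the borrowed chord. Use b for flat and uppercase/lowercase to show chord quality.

D major has the diatonic set D, Em, F#m, G, A, Bm, C#dim. D, Em and A all belong to that set. F (F–A–C) is not: scale degree 3 in D major carries F#m (iii). In D minor the chord on that degree is F, so here it functions as bIII, borrowed from the parallel minor.

bIII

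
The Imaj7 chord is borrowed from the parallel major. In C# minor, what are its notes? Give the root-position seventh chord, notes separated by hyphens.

C#-E#-G#-B#

The root, C#, is scale degree 1 — the same note in C# minor and C# major; only the chord quality changes. Stacking thirds in C# major on C# gives C#–E#–G#–B#.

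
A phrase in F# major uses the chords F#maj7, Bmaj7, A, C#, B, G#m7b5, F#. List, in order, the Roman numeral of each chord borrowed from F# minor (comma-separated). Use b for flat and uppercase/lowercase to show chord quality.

bIII, iiø7

The diatonic triads in F# major are F#, G#m, A#m, B, C#, D#m, E#dim. F#maj7, Bmaj7, C#, B and F# all belong to that set. But A (A–C#–E) is foreign: the diatonic iii on degree 3 is A#m, whereas A comes from F# minor. It is labeled bIII. G#m7b5 (G#–B–D–F#) is not: scale degree 2 in F# major carries G#m (ii). In F# minor the chord on that degree is G#m7b5, so here it functions as iiø7, borrowed from the parallel minor.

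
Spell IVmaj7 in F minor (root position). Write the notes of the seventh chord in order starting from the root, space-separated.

Bb D F A

IVmaj7 is built on scale degree 4, which is Bb in both F minor and its parallel. Building the major-seventh chord from the parallel major on Bb: Bb–D–F–A.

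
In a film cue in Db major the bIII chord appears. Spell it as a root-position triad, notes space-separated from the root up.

Fb Ab Cb

bIII is built on the lowered scale degree 3. In Db major degree 3 is F; lowered it becomes Fb. In Db minor the chord on Fb is Fb–Ab–Cb.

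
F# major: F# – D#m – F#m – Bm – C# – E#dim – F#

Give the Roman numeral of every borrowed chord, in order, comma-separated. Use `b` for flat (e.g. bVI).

In F# major the diatonic chords are F#, G#m, A#m, B, C#, D#m, E#dim. Of the given chords, F#, D#m, C# and E#dim are diatonic. F#m (F#–A–C#) is not: scale degree 1 in F# major carries F# (I). In F# minor the chord on that degree is F#m, so here it functions as i, borrowed from the parallel minor. Bm (B–D–F#) doesn't fit — on degree 4 F# major would have B (IV). Bm is the degree-4 chord of F# minor, so it is the borrowed iv.

i, iv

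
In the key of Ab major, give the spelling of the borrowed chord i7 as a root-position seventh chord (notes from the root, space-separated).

The root, Ab, is scale degree 1 — the same note in Ab major and Ab minor; only the chord quality changes. Stacking thirds in Ab minor on Ab gives Ab–Cb–Eb–Gb.

Ab Cb Eb Gb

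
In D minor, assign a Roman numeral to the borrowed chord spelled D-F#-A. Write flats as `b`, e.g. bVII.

The root D is the diatonic 1st degree of D minor; the borrowing shows in the chord quality. D–F#–A is a major chord — the form found in D major, not the diatonic i (Dm). Borrowed into D minor it is written I.

I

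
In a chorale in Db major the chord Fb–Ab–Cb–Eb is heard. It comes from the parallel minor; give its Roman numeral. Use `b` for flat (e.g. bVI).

bIIImaj7

The root Fb is the lowered 3rd scale degree — diatonically Db major has F there. Fb–Ab–Cb–Eb is a major-seventh chord — the form found in Db minor, not the diatonic iii (Fm). Borrowed into Db major it is written bIIImaj7.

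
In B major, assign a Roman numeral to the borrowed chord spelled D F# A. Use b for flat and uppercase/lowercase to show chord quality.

D is the lowered form of scale degree 3 in B major (the diatonic degree 3 is D#). D–F#–A is a major chord — the form found in B minor, not the diatonic iii (D#m). Borrowed into B major it is written bIII.

bIII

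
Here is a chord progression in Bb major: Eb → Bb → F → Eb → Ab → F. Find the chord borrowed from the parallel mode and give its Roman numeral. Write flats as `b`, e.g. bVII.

bVII

Bb major has the diatonic set Bb, Cm, Dm, Eb, F, Gm, Adim. Eb, Bb and F all belong to that set. Ab (Ab–C–Eb) doesn't fit — on degree 7 Bb major would have Adim (vii°). Ab is the degree-7 chord of Bb minor, so it is the borrowed bVII.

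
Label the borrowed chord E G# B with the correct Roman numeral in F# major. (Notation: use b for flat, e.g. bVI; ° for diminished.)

In F# major scale degree 7 is E#; E is its lowered form, from F# minor. E–G#–B is a major chord — the form found in F# minor, not the diatonic vii° (E#dim). Borrowed into F# major it is written bVII.

bVII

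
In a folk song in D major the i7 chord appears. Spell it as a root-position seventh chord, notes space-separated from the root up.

The root, D, is scale degree 1 — the same note in D major and D minor; only the chord quality changes. Building the minor-seventh chord from the parallel minor on D: D–F–A–C.

D F A C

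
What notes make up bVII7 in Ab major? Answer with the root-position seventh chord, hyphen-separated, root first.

Gb-Bb-Db-Fb

The root of bVII7 is the lowered 7th degree: G becomes Gb. Building the dominant-seventh chord from the parallel minor on Gb: Gb–Bb–Db–Fb.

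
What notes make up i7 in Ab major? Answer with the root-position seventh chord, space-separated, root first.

The root, Ab, is scale degree 1 — the same note in Ab major and Ab minor; only the chord quality changes. Stacking thirds in Ab minor on Ab gives Ab–Cb–Eb–Gb.

Ab Cb Eb Gb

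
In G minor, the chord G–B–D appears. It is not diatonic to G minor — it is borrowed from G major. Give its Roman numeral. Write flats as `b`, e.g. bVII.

G is scale degree 1 in G minor. G–B–D is a major chord — the form found in G major, not the diatonic i (Gm). Borrowed into G minor it is written I.

I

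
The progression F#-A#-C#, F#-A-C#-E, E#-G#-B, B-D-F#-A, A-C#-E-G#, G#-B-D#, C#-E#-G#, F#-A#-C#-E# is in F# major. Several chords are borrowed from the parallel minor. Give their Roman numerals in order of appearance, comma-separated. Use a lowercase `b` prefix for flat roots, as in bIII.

i7, iv7, bIIImaj7

F# major has the diatonic set F#, G#m, A#m, B, C#, D#m, E#dim. F#–A#–C# = F#, E#–G#–B = E#dim, G#–B–D# = G#m, C#–E#–G# = C# and F#–A#–C#–E# = F#maj7 are all diatonic. But F#–A–C#–E is foreign: the diatonic I on degree 1 is F#, whereas F#m7 comes from F# minor. It is labeled i7. But B–D–F#–A is foreign: the diatonic IV on degree 4 is B, whereas Bm7 comes from F# minor. It is labeled iv7. But A–C#–E–G# is foreign: the diatonic iii on degree 3 is A#m, whereas Amaj7 comes from F# minor. It is labeled bIIImaj7.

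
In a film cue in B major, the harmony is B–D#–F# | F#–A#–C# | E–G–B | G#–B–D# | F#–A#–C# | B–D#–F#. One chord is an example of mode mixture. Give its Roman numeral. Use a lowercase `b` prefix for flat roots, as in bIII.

iv

In B major the diatonic chords are B, C#m, D#m, E, F#, G#m, A#dim. B–D#–F# = B, F#–A#–C# = F# and G#–B–D# = G#m all belong to that set. E–G–B doesn't fit — on degree 4 B major would have E (IV). Em is the degree-4 chord of B minor, so it is the borrowed iv.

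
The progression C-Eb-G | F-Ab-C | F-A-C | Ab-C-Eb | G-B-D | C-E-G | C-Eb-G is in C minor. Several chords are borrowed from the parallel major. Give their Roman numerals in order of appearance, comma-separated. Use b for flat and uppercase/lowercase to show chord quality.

C minor has the diatonic set Cm, Ddim, Eb, Fm, G, Ab, Bb (with V from harmonic minor). C–Eb–G = Cm, F–Ab–C = Fm, Ab–C–Eb = Ab and G–B–D = G all belong to that set. But F–A–C is foreign: the diatonic iv on degree 4 is Fm, whereas F comes from C major. It is labeled IV. But C–E–G is foreign: the diatonic i on degree 1 is Cm, whereas C comes from C major. It is labeled I.

IV, I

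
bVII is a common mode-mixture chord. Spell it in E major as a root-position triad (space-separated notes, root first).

The root of bVII is the lowered 7th degree: D# becomes D. In E minor the chord on D is D–F#–A.

D F# A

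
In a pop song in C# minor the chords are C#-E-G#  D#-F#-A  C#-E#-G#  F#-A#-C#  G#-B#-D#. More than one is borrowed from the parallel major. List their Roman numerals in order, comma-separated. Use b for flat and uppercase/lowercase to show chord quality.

The diatonic triads in C# minor (with V from harmonic minor) are C#m, D#dim, E, F#m, G#, A, B. Of the given chords, C#–E–G# = C#m, D#–F#–A = D#dim and G#–B#–D# = G# are diatonic. But C#–E#–G# is foreign: the diatonic i on degree 1 is C#m, whereas C# comes from C# major. It is labeled I. F#–A#–C# doesn't fit — on degree 4 C# minor would have F#m (iv). F# is the degree-4 chord of C# major, so it is the borrowed IV.

I, IV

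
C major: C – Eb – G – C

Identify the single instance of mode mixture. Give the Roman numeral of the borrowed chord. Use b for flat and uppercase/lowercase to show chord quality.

bIII

C major has the diatonic set C, Dm, Em, F, G, Am, Bdim. C and G both belong to that set. Eb (Eb–G–Bb) doesn't fit — on degree 3 C major would have Em (iii). Eb is the degree-3 chord of C minor, so it is the borrowed bIII.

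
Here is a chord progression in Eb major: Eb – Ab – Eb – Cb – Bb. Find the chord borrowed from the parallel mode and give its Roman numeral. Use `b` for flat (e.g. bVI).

bVI

Eb major has the diatonic set Eb, Fm, Gm, Ab, Bb, Cm, Ddim. Eb, Ab and Bb all belong to that set. Cb (Cb–Eb–Gb) is not: scale degree 6 in Eb major carries Cm (vi). In Eb minor the chord on that degree is Cb, so here it functions as bVI, borrowed from the parallel minor.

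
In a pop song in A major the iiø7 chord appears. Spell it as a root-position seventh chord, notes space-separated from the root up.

iiø7 is built on scale degree 2, which is B in both A major and its parallel. Stacking thirds in A minor on B gives B–D–F–A.

B D F A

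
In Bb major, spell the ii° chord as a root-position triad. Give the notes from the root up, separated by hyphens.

C-Eb-Gb

ii° is built on scale degree 2, which is C in both Bb major and its parallel. Stacking thirds in Bb minor on C gives C–Eb–Gb.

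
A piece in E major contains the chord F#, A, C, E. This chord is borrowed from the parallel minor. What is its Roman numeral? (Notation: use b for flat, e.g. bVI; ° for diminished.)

iiø7

The root F# is the diatonic 2nd degree of E major; the borrowing shows in the chord quality. F#–A–C–E is a half-diminished-seventh chord — the form found in E minor, not the diatonic ii (F#m). Borrowed into E major it is written iiø7.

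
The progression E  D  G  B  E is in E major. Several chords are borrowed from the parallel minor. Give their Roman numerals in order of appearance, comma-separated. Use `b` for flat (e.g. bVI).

E major has the diatonic set E, F#m, G#m, A, B, C#m, D#dim. Of the given chords, E and B are diatonic. D (D–F#–A) doesn't fit — on degree 7 E major would have D#dim (vii°). D is the degree-7 chord of E minor, so it is the borrowed bVII. G (G–B–D) doesn't fit — on degree 3 E major would have G#m (iii). G is the degree-3 chord of E minor, so it is the borrowed bIII.

bVII, bIII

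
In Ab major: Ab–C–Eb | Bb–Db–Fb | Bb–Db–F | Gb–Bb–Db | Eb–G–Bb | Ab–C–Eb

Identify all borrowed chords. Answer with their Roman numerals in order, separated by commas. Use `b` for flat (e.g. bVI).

ii°, bVII

Ab major has the diatonic set Ab, Bbm, Cm, Db, Eb, Fm, Gdim. Of the given chords, Ab–C–Eb = Ab, Bb–Db–F = Bbm and Eb–G–Bb = Eb are diatonic. Bb–Db–Fb doesn't fit — on degree 2 Ab major would have Bbm (ii). Bbdim is the degree-2 chord of Ab minor, so it is the borrowed ii°. Gb–Bb–Db doesn't fit — on degree 7 Ab major would have Gdim (vii°). Gb is the degree-7 chord of Ab minor, so it is the borrowed bVII.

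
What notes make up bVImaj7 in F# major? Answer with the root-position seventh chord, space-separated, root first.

D F# A C#

bVImaj7 is built on the lowered scale degree 6. In F# major degree 6 is D#; lowered it becomes D. Building the major-seventh chord from the parallel minor on D: D–F#–A–C#.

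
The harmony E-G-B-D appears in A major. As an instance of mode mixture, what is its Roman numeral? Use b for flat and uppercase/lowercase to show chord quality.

v7

E is scale degree 5 in A major. The diatonic chord on degree 5 would be E (V), but E–G–B–D is the minor-seventh chord from A minor. As a borrowed chord it is labeled v7.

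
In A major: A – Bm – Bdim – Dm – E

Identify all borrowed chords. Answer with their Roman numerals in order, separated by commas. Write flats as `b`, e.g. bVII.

ii°, iv

In A major the diatonic chords are A, Bm, C#m, D, E, F#m, G#dim. Of the given chords, A, Bm and E are diatonic. Bdim (B–D–F) is not: scale degree 2 in A major carries Bm (ii). In A minor the chord on that degree is Bdim, so here it functions as ii°, borrowed from the parallel minor. But Dm (D–F–A) is foreign: the diatonic IV on degree 4 is D, whereas Dm comes from A minor. It is labeled iv.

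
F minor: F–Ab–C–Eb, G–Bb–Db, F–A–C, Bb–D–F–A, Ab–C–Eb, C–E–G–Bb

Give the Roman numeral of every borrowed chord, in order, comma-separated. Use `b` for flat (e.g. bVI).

I, IVmaj7

The diatonic triads in F minor (with V from harmonic minor) are Fm, Gdim, Ab, Bbm, C, Db, Eb. F–Ab–C–Eb = Fm7, G–Bb–Db = Gdim, Ab–C–Eb = Ab and C–E–G–Bb = C7 all belong to that set. But F–A–C is foreign: the diatonic i on degree 1 is Fm, whereas F comes from F major. It is labeled I. Bb–D–F–A is not: scale degree 4 in F minor carries Bbm (iv). In F major the chord on that degree is Bbmaj7, so here it functions as IVmaj7, borrowed from the parallel major.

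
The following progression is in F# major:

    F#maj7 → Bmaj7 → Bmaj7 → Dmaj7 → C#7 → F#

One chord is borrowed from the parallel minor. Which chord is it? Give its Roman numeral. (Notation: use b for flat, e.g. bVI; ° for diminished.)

bVImaj7

In F# major the diatonic chords are F#, G#m, A#m, B, C#, D#m, E#dim. Of the given chords, F#maj7, Bmaj7, C#7 and F# are diatonic. But Dmaj7 (D–F#–A–C#) is foreign: the diatonic vi on degree 6 is D#m, whereas Dmaj7 comes from F# minor. It is labeled bVImaj7.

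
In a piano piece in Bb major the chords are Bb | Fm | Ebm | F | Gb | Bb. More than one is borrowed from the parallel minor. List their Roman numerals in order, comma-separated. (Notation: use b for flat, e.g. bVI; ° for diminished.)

Bb major has the diatonic set Bb, Cm, Dm, Eb, F, Gm, Adim. Bb and F both belong to that set. Fm (F–Ab–C) is not: scale degree 5 in Bb major carries F (V). In Bb minor the chord on that degree is Fm, so here it functions as v, borrowed from the parallel minor. Ebm (Eb–Gb–Bb) is not: scale degree 4 in Bb major carries Eb (IV). In Bb minor the chord on that degree is Ebm, so here it functions as iv, borrowed from the parallel minor. But Gb (Gb–Bb–Db) is foreign: the diatonic vi on degree 6 is Gm, whereas Gb comes from Bb minor. It is labeled bVI.

v, iv, bVI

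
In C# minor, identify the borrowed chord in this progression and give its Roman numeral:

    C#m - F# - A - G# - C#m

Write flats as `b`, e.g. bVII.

IV

C# minor has the diatonic set C#m, D#dim, E, F#m, G#, A, B (with V from harmonic minor). C#m, A and G# are all diatonic. F# (F#–A#–C#) is not: scale degree 4 in C# minor carries F#m (iv). In C# major the chord on that degree is F#, so here it functions as IV, borrowed from the parallel major.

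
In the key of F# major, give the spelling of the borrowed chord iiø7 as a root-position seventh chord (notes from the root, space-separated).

G# B D F#

The root, G#, is scale degree 2 — the same note in F# major and F# minor; only the chord quality changes. Building the half-diminished-seventh chord from the parallel minor on G#: G#–B–D–F#.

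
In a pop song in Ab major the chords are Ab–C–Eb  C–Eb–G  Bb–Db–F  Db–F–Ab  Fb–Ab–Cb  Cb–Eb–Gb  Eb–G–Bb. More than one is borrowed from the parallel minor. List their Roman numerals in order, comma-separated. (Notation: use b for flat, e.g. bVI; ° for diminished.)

The diatonic triads in Ab major are Ab, Bbm, Cm, Db, Eb, Fm, Gdim. Ab–C–Eb = Ab, C–Eb–G = Cm, Bb–Db–F = Bbm, Db–F–Ab = Db and Eb–G–Bb = Eb all belong to that set. But Fb–Ab–Cb is foreign: the diatonic vi on degree 6 is Fm, whereas Fb comes from Ab minor. It is labeled bVI. Cb–Eb–Gb doesn't fit — on degree 3 Ab major would have Cm (iii). Cb is the degree-3 chord of Ab minor, so it is the borrowed bIII.

bVI, bIII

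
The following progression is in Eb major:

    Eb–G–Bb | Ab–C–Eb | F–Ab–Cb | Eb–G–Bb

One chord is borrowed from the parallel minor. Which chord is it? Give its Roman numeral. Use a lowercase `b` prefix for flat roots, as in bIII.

In Eb major the diatonic chords are Eb, Fm, Gm, Ab, Bb, Cm, Ddim. Eb–G–Bb = Eb and Ab–C–Eb = Ab are both diatonic. F–Ab–Cb doesn't fit — on degree 2 Eb major would have Fm (ii). Fdim is the degree-2 chord of Eb minor, so it is the borrowed ii°.

ii°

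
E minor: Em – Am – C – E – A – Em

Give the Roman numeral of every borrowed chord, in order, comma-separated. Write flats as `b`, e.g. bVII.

In E minor (with V from harmonic minor) the diatonic chords are Em, F#dim, G, Am, B, C, D. Em, Am and C are all diatonic. But E (E–G#–B) is foreign: the diatonic i on degree 1 is Em, whereas E comes from E major. It is labeled I. A (A–C#–E) is not: scale degree 4 in E minor carries Am (iv). In E major the chord on that degree is A, so here it functions as IV, borrowed from the parallel major.

I, IV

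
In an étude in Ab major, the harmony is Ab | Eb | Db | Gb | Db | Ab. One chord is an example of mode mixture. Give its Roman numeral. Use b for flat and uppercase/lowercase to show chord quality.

The diatonic triads in Ab major are Ab, Bbm, Cm, Db, Eb, Fm, Gdim. Ab, Eb and Db all belong to that set. But Gb (Gb–Bb–Db) is foreign: the diatonic vii° on degree 7 is Gdim, whereas Gb comes from Ab minor. It is labeled bVII.

bVII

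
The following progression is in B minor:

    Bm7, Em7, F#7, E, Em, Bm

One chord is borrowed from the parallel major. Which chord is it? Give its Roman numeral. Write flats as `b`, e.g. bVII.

In B minor (with V from harmonic minor) the diatonic chords are Bm, C#dim, D, Em, F#, G, A. Bm7, Em7, F#7, Em and Bm are all diatonic. E (E–G#–B) doesn't fit — on degree 4 B minor would have Em (iv). E is the degree-4 chord of B major, so it is the borrowed IV.

IV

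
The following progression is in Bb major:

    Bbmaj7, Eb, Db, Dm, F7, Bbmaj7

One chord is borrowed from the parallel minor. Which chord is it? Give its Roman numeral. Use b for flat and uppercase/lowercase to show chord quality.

bIII

Bb major has the diatonic set Bb, Cm, Dm, Eb, F, Gm, Adim. Of the given chords, Bbmaj7, Eb, Dm and F7 are diatonic. Db (Db–F–Ab) doesn't fit — on degree 3 Bb major would have Dm (iii). Db is the degree-3 chord of Bb minor, so it is the borrowed bIII.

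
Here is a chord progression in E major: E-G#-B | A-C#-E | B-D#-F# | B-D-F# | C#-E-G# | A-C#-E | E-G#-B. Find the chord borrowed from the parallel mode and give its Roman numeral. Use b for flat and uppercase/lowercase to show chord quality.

E major has the diatonic set E, F#m, G#m, A, B, C#m, D#dim. Of the given chords, E–G#–B = E, A–C#–E = A, B–D#–F# = B and C#–E–G# = C#m are diatonic. B–D–F# is not: scale degree 5 in E major carries B (V). In E minor the chord on that degree is Bm, so here it functions as v, borrowed from the parallel minor.

v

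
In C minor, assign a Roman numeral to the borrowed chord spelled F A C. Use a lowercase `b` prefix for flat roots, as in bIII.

F is scale degree 4 in C minor. Diatonically C minor has Fm (iv) on that degree; F–A–C is instead the major chord native to C major, so it takes the label IV.

IV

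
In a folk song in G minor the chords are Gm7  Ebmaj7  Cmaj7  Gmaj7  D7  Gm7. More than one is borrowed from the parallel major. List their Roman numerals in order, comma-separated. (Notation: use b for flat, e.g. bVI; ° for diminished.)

IVmaj7, Imaj7

In G minor (with V from harmonic minor) the diatonic chords are Gm, Adim, Bb, Cm, D, Eb, F. Of the given chords, Gm7, Ebmaj7 and D7 are diatonic. Cmaj7 (C–E–G–B) doesn't fit — on degree 4 G minor would have Cm (iv). Cmaj7 is the degree-4 chord of G major, so it is the borrowed IVmaj7. But Gmaj7 (G–B–D–F#) is foreign: the diatonic i on degree 1 is Gm, whereas Gmaj7 comes from G major. It is labeled Imaj7.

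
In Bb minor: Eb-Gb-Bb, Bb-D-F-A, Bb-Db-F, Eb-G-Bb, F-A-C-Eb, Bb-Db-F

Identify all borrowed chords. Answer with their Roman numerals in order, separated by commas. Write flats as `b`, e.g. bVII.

Imaj7, IV

The diatonic triads in Bb minor (with V from harmonic minor) are Bbm, Cdim, Db, Ebm, F, Gb, Ab. Eb–Gb–Bb = Ebm, Bb–Db–F = Bbm and F–A–C–Eb = F7 are all diatonic. Bb–D–F–A doesn't fit — on degree 1 Bb minor would have Bbm (i). Bbmaj7 is the degree-1 chord of Bb major, so it is the borrowed Imaj7. But Eb–G–Bb is foreign: the diatonic iv on degree 4 is Ebm, whereas Eb comes from Bb major. It is labeled IV.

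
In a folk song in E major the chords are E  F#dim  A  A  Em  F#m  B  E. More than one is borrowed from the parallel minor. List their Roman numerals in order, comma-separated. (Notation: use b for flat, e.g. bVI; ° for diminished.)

ii°, i

In E major the diatonic chords are E, F#m, G#m, A, B, C#m, D#dim. Of the given chords, E, A, F#m and B are diatonic. F#dim (F#–A–C) is not: scale degree 2 in E major carries F#m (ii). In E minor the chord on that degree is F#dim, so here it functions as ii°, borrowed from the parallel minor. But Em (E–G–B) is foreign: the diatonic I on degree 1 is E, whereas Em comes from E minor. It is labeled i.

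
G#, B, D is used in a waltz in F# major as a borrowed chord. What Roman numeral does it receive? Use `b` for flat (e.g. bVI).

ii°

G# is scale degree 2 in F# major. Diatonically F# major has G#m (ii) on that degree; G#–B–D is instead the diminished chord native to F# minor, so it takes the label ii°.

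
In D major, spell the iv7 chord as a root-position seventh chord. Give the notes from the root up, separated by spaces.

G Bb D F

iv7 is built on scale degree 4, which is G in both D major and its parallel. Building the minor-seventh chord from the parallel minor on G: G–Bb–D–F.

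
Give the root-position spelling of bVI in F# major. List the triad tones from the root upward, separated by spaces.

bVI is built on the lowered scale degree 6. In F# major degree 6 is D#; lowered it becomes D. Building the major chord from the parallel minor on D: D–F#–A.

D F# A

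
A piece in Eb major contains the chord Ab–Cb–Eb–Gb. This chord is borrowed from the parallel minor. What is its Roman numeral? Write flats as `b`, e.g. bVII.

The root Ab is the diatonic 4th degree of Eb major; the borrowing shows in the chord quality. Diatonically Eb major has Ab (IV) on that degree; Ab–Cb–Eb–Gb is instead the minor-seventh chord native to Eb minor, so it takes the label iv7.

iv7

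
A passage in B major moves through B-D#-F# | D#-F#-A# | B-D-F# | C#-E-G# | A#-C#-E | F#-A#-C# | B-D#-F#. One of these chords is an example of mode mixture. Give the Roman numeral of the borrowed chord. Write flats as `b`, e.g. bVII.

i

B major has the diatonic set B, C#m, D#m, E, F#, G#m, A#dim. B–D#–F# = B, D#–F#–A# = D#m, C#–E–G# = C#m, A#–C#–E = A#dim and F#–A#–C# = F# are all diatonic. B–D–F# is not: scale degree 1 in B major carries B (I). In B minor the chord on that degree is Bm, so here it functions as i, borrowed from the parallel minor.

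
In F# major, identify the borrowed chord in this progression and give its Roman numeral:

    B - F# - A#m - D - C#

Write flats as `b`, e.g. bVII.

The diatonic triads in F# major are F#, G#m, A#m, B, C#, D#m, E#dim. Of the given chords, B, F#, A#m and C# are diatonic. D (D–F#–A) is not: scale degree 6 in F# major carries D#m (vi). In F# minor the chord on that degree is D, so here it functions as bVI, borrowed from the parallel minor.

bVI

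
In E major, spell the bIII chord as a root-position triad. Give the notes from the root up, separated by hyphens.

G-B-D

bIII is built on the lowered scale degree 3. In E major degree 3 is G#; lowered it becomes G. In E minor the chord on G is G–B–D.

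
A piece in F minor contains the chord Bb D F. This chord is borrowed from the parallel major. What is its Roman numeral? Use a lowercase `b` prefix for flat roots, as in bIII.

IV

Bb is scale degree 4 in F minor. Bb–D–F is a major chord — the form found in F major, not the diatonic iv (Bbm). Borrowed into F minor it is written IV.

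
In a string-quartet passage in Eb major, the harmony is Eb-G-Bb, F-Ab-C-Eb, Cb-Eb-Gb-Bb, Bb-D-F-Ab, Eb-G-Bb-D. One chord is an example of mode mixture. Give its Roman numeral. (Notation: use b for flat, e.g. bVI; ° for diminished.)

bVImaj7

In Eb major the diatonic chords are Eb, Fm, Gm, Ab, Bb, Cm, Ddim. Eb–G–Bb = Eb, F–Ab–C–Eb = Fm7, Bb–D–F–Ab = Bb7 and Eb–G–Bb–D = Ebmaj7 are all diatonic. Cb–Eb–Gb–Bb is not: scale degree 6 in Eb major carries Cm (vi). In Eb minor the chord on that degree is Cbmaj7, so here it functions as bVImaj7, borrowed from the parallel minor.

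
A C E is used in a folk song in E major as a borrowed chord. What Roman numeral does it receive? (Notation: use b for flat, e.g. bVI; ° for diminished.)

A is scale degree 4 in E major. A–C–E is a minor chord — the form found in E minor, not the diatonic IV (A). Borrowed into E major it is written iv.

iv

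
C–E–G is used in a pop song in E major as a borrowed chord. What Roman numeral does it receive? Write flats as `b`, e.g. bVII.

bVI

In E major scale degree 6 is C#; C is its lowered form, from E minor. The diatonic chord on degree 6 would be C#m (vi), but C–E–G is the major chord from E minor. As a borrowed chord it is labeled bVI.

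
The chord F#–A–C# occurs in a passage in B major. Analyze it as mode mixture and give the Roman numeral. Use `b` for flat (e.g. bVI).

v

F# is scale degree 5 in B major. Diatonically B major has F# (V) on that degree; F#–A–C# is instead the minor chord native to B minor, so it takes the label v.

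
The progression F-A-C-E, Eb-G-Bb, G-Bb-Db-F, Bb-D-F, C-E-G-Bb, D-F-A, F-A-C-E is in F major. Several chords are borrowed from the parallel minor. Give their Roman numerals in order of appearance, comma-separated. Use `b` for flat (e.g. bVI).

bVII, iiø7

In F major the diatonic chords are F, Gm, Am, Bb, C, Dm, Edim. F–A–C–E = Fmaj7, Bb–D–F = Bb, C–E–G–Bb = C7 and D–F–A = Dm are all diatonic. Eb–G–Bb doesn't fit — on degree 7 F major would have Edim (vii°). Eb is the degree-7 chord of F minor, so it is the borrowed bVII. G–Bb–Db–F doesn't fit — on degree 2 F major would have Gm (ii). Gm7b5 is the degree-2 chord of F minor, so it is the borrowed iiø7.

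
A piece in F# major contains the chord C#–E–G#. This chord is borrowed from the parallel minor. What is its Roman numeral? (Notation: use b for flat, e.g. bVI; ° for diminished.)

The root C# is the diatonic 5th degree of F# major; the borrowing shows in the chord quality. The diatonic chord on degree 5 would be C# (V), but C#–E–G# is the minor chord from F# minor. As a borrowed chord it is labeled v.

v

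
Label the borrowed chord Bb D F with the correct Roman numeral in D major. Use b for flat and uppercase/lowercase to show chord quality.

In D major scale degree 6 is B; Bb is its lowered form, from D minor. Diatonically D major has Bm (vi) on that degree; Bb–D–F is instead the major chord native to D minor, so it takes the label bVI.

bVI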